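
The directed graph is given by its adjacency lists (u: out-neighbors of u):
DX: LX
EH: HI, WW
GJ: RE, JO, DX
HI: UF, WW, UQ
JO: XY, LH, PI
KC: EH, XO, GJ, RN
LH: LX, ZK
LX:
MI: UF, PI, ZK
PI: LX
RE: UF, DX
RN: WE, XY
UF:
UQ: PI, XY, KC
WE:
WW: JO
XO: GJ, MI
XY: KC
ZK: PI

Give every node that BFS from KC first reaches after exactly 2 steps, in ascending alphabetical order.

Level 0: KC
Level 1: EH, GJ, RN, XO
Level 2: DX, HI, JO, MI, RE, WE, WW, XY
Level 3: LH, LX, PI, UF, UQ, ZK

DX, HI, JO, MI, RE, WE, WW, XY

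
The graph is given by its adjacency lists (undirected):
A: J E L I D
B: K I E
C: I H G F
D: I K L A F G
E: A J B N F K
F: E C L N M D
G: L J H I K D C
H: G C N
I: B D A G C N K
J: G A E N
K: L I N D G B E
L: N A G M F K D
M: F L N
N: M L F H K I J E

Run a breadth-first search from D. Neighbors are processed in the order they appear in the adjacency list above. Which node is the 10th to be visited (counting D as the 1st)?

N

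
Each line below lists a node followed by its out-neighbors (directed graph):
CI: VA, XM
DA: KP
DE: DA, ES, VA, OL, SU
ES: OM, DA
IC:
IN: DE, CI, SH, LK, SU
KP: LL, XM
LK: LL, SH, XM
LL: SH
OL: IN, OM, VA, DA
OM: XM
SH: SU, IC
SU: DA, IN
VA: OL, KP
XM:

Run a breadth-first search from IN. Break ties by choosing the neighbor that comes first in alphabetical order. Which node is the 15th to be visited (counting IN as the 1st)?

OM

Visit IN; enqueue CI, DE, LK, SH, SU → queue [CI, DE, LK, SH, SU]
Visit CI; enqueue VA, XM → queue [DE, LK, SH, SU, VA, XM]
Visit DE; enqueue DA, ES, OL → queue [LK, SH, SU, VA, XM, DA, ES, OL]
Visit LK; enqueue LL → queue [SH, SU, VA, XM, DA, ES, OL, LL]
Visit SH; enqueue IC → queue [SU, VA, XM, DA, ES, OL, LL, IC]
Visit SU → queue [VA, XM, DA, ES, OL, LL, IC]
Visit VA; enqueue KP → queue [XM, DA, ES, OL, LL, IC, KP]
Visit XM → queue [DA, ES, OL, LL, IC, KP]
Visit DA → queue [ES, OL, LL, IC, KP]
Visit ES; enqueue OM → queue [OL, LL, IC, KP, OM]
Visit OL → queue [LL, IC, KP, OM]
Visit LL → queue [IC, KP, OM]
Visit IC → queue [KP, OM]
Visit KP → queue [OM]
Visit OM → queue []

Visit order: IN, CI, DE, LK, SH, SU, VA, XM, DA, ES, OL, LL, IC, KP, OM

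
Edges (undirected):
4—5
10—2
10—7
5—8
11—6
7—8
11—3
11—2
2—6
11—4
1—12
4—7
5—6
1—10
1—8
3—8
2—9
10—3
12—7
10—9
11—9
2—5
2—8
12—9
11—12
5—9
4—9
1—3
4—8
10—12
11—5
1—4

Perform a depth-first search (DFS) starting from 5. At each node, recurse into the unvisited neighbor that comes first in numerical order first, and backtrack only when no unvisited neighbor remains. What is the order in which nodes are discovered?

5 -> 2 -> 6 -> 11 -> 3 -> 1 -> 4 -> 7 -> 8 -> 10 -> 9 -> 12

Visit 5
5 → 2
2 → 6
6 → 11
11 → 3
3 → 1
1 → 4
4 → 7
7 → 8
7 → 10
10 → 9
9 → 12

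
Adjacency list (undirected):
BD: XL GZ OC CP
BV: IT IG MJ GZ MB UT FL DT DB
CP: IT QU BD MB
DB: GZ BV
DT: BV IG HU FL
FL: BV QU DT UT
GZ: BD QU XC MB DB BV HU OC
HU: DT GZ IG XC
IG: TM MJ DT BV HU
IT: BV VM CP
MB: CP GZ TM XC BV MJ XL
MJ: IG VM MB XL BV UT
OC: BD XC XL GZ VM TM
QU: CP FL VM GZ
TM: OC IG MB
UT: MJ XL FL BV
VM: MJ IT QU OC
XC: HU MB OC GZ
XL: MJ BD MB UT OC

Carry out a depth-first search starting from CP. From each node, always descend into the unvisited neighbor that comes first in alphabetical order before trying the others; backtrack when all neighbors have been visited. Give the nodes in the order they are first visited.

Visit CP
CP → BD
BD → GZ
GZ → BV
BV → DB
BV → DT
DT → FL
FL → QU
QU → VM
VM → IT
VM → MJ
MJ → IG
IG → HU
HU → XC
XC → MB
MB → TM
TM → OC
OC → XL
XL → UT

CP BD GZ BV DB DT FL QU VM IT MJ IG HU XC MB TM OC XL UT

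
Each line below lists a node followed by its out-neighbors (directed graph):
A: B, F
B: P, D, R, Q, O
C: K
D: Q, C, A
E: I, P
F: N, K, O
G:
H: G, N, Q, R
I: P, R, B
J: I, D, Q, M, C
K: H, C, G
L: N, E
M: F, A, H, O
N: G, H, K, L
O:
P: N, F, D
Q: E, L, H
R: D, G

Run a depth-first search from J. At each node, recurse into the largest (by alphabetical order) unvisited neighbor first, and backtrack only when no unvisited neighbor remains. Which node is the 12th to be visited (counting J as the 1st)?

Visit J
J → Q
Q → L
L → N
N → K
K → H
H → R
R → G
R → D
D → C
D → A
A → F
F → O
A → B
B → P
L → E
E → I
J → M

Visit order: J, Q, L, N, K, H, R, G, D, C, A, F, O, B, P, E, I, M

F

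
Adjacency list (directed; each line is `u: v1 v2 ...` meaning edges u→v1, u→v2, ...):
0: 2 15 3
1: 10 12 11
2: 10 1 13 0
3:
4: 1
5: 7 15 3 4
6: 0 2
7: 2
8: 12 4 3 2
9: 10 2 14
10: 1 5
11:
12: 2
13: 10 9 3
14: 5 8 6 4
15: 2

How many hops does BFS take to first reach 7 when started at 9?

3

Level 0: 9
Level 1: 2, 10, 14
Level 2: 0, 1, 4, 5, 6, 8, 13
Level 3: 3, 7, 11, 12, 15
7 first appears at level 3.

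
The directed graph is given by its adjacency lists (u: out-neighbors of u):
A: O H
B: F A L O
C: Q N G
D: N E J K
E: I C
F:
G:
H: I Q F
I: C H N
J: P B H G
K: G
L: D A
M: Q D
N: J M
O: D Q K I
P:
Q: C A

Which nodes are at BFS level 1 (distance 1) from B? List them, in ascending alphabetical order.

A, F, L, O

Level 0: B
Level 1: A, F, L, O
Level 2: D, H, I, K, Q
Level 3: C, E, G, J, N
Level 4: M, P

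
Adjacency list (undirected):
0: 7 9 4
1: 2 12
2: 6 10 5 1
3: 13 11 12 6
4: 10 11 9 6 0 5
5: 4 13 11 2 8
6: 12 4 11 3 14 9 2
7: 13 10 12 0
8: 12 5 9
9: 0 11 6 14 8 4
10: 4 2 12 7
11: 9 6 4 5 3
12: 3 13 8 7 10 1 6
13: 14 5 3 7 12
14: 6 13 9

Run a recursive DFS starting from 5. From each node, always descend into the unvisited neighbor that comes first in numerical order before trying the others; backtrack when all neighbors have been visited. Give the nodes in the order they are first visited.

5 2 1 12 3 6 4 0 7 10 13 14 9 8 11

Visit 5
5 → 2
2 → 1
1 → 12
12 → 3
3 → 6
6 → 4
4 → 0
0 → 7
7 → 10
7 → 13
13 → 14
14 → 9
9 → 8
9 → 11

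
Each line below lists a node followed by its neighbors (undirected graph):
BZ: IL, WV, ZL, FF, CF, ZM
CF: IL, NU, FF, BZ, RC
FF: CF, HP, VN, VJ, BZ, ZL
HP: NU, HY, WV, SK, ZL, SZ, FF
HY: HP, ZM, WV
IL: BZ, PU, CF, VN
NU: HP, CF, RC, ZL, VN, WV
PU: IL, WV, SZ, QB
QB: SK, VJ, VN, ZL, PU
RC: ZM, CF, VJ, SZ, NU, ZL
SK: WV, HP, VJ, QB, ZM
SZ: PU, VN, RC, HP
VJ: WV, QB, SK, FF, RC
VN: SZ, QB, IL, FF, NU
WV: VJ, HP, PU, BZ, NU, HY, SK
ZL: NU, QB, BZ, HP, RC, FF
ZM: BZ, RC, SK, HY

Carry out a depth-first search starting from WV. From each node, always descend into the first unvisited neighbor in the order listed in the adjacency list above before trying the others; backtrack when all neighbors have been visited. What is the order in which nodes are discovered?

WV → VJ → QB → SK → HP → NU → CF → IL → BZ → ZL → RC → ZM → HY → SZ → PU → VN → FF

Visit WV
WV → VJ
VJ → QB
QB → SK
SK → HP
HP → NU
NU → CF
CF → IL
IL → BZ
BZ → ZL
ZL → RC
RC → ZM
ZM → HY
RC → SZ
SZ → PU
SZ → VN
VN → FF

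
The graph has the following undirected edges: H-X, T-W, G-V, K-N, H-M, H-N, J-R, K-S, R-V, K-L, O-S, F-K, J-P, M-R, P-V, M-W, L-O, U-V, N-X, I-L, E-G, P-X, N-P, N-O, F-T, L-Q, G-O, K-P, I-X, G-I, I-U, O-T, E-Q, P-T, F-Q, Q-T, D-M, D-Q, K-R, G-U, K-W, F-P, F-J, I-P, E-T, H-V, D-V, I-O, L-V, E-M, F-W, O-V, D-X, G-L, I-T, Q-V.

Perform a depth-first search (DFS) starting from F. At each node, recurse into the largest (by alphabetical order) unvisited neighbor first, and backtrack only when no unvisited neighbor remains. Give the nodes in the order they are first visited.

Visit F
F → W
W → T
T → Q
Q → V
V → U
U → I
I → X
X → P
P → N
N → O
O → S
S → K
K → R
R → M
M → H
M → E
E → G
G → L
M → D
R → J

F → W → T → Q → V → U → I → X → P → N → O → S → K → R → M → H → E → G → L → D → J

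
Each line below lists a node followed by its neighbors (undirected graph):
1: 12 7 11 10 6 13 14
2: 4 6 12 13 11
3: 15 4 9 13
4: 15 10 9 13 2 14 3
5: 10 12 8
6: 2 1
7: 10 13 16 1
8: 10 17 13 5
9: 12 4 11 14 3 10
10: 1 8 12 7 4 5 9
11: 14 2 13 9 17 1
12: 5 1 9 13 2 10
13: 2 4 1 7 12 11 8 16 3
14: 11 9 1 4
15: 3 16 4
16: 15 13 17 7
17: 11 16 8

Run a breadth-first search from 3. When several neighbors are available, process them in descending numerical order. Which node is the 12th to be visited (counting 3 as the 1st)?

1

Visit 3; enqueue 15, 13, 9, 4 → queue [15, 13, 9, 4]
Visit 15; enqueue 16 → queue [13, 9, 4, 16]
Visit 13; enqueue 12, 11, 8, 7, 2, 1 → queue [9, 4, 16, 12, 11, 8, 7, 2, 1]
Visit 9; enqueue 14, 10 → queue [4, 16, 12, 11, 8, 7, 2, 1, 14, 10]
Visit 4 → queue [16, 12, 11, 8, 7, 2, 1, 14, 10]
Visit 16; enqueue 17 → queue [12, 11, 8, 7, 2, 1, 14, 10, 17]
Visit 12; enqueue 5 → queue [11, 8, 7, 2, 1, 14, 10, 17, 5]
Visit 11 → queue [8, 7, 2, 1, 14, 10, 17, 5]
Visit 8 → queue [7, 2, 1, 14, 10, 17, 5]
Visit 7 → queue [2, 1, 14, 10, 17, 5]
Visit 2; enqueue 6 → queue [1, 14, 10, 17, 5, 6]
Visit 1 → queue [14, 10, 17, 5, 6]
Visit 14 → queue [10, 17, 5, 6]
Visit 10 → queue [17, 5, 6]
Visit 17 → queue [5, 6]
Visit 5 → queue [6]
Visit 6 → queue []

Visit order: 3, 15, 13, 9, 4, 16, 12, 11, 8, 7, 2, 1, 14, 10, 17, 5, 6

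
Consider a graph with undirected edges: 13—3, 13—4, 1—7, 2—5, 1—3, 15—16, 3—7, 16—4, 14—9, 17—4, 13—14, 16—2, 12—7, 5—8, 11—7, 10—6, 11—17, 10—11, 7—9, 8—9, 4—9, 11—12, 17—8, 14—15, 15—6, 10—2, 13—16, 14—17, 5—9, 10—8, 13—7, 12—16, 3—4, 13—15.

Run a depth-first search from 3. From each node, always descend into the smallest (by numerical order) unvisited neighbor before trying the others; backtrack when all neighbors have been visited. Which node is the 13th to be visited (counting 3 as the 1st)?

8

Visit 3
3 → 1
1 → 7
7 → 9
9 → 4
4 → 13
13 → 14
14 → 15
15 → 6
6 → 10
10 → 2
2 → 5
5 → 8
8 → 17
17 → 11
11 → 12
12 → 16

Visit order: 3, 1, 7, 9, 4, 13, 14, 15, 6, 10, 2, 5, 8, 17, 11, 12, 16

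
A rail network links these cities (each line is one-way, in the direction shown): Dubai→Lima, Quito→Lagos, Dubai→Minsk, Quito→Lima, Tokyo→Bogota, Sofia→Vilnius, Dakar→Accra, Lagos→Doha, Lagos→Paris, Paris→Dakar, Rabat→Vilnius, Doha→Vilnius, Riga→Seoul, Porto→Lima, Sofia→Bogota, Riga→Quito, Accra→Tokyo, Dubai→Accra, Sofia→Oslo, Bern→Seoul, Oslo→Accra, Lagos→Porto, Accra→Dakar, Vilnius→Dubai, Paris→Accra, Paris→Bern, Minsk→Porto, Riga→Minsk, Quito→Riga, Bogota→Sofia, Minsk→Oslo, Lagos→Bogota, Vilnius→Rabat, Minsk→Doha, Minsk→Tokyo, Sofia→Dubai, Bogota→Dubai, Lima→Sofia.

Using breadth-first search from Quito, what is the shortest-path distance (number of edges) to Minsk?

2

Level 0: Quito
Level 1: Lagos, Lima, Riga
Level 2: Bogota, Doha, Minsk, Paris, Porto, Seoul, Sofia
Level 3: Accra, Bern, Dakar, Dubai, Oslo, Tokyo, Vilnius
Level 4: Rabat
Minsk first appears at level 2.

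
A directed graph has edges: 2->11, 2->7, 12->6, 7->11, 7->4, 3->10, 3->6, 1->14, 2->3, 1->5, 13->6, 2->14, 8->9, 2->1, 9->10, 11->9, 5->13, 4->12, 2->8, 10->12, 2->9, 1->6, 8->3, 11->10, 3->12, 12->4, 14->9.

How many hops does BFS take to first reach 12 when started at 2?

Level 0: 2
Level 1: 1, 3, 7, 8, 9, 11, 14
Level 2: 4, 5, 6, 10, 12
Level 3: 13
12 first appears at level 2.

2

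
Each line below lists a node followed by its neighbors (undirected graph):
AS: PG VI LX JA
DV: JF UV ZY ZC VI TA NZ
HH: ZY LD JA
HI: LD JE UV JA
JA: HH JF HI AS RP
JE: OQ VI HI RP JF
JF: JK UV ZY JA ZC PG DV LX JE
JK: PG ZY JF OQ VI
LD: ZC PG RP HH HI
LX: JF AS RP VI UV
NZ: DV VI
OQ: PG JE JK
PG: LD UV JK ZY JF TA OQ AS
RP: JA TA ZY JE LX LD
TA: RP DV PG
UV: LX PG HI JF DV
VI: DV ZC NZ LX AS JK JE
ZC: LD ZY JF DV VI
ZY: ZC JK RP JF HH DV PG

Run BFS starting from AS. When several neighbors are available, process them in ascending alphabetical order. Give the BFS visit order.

AS JA LX PG VI HH HI JF RP UV JK LD OQ TA ZY DV JE NZ ZC

Visit AS; enqueue JA, LX, PG, VI → queue [JA, LX, PG, VI]
Visit JA; enqueue HH, HI, JF, RP → queue [LX, PG, VI, HH, HI, JF, RP]
Visit LX; enqueue UV → queue [PG, VI, HH, HI, JF, RP, UV]
Visit PG; enqueue JK, LD, OQ, TA, ZY → queue [VI, HH, HI, JF, RP, UV, JK, LD, OQ, TA, ZY]
Visit VI; enqueue DV, JE, NZ, ZC → queue [HH, HI, JF, RP, UV, JK, LD, OQ, TA, ZY, DV, JE, NZ, ZC]
Visit HH → queue [HI, JF, RP, UV, JK, LD, OQ, TA, ZY, DV, JE, NZ, ZC]
Visit HI → queue [JF, RP, UV, JK, LD, OQ, TA, ZY, DV, JE, NZ, ZC]
Visit JF → queue [RP, UV, JK, LD, OQ, TA, ZY, DV, JE, NZ, ZC]
Visit RP → queue [UV, JK, LD, OQ, TA, ZY, DV, JE, NZ, ZC]
Visit UV → queue [JK, LD, OQ, TA, ZY, DV, JE, NZ, ZC]
Visit JK → queue [LD, OQ, TA, ZY, DV, JE, NZ, ZC]
Visit LD → queue [OQ, TA, ZY, DV, JE, NZ, ZC]
Visit OQ → queue [TA, ZY, DV, JE, NZ, ZC]
Visit TA → queue [ZY, DV, JE, NZ, ZC]
Visit ZY → queue [DV, JE, NZ, ZC]
Visit DV → queue [JE, NZ, ZC]
Visit JE → queue [NZ, ZC]
Visit NZ → queue [ZC]
Visit ZC → queue []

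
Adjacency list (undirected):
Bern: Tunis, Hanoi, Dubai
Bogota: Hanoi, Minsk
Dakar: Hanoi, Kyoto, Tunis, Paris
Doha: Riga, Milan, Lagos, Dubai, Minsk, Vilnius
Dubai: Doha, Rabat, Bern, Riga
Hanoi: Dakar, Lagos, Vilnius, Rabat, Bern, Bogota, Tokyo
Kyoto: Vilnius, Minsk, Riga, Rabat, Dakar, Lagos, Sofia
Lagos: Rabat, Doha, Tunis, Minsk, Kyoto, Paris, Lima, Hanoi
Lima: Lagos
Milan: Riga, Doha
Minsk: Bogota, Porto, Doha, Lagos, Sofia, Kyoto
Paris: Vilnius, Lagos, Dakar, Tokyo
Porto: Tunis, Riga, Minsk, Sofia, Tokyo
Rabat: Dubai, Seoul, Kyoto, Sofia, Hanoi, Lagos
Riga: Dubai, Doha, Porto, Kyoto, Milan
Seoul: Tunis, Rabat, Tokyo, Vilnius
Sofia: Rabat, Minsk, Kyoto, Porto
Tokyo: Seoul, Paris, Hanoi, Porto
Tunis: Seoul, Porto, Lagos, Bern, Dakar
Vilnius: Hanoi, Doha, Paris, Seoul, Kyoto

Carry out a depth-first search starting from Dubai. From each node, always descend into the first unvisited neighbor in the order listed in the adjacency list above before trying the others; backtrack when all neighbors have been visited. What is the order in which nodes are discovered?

Visit Dubai
Dubai → Doha
Doha → Riga
Riga → Porto
Porto → Tunis
Tunis → Seoul
Seoul → Rabat
Rabat → Kyoto
Kyoto → Vilnius
Vilnius → Hanoi
Hanoi → Dakar
Dakar → Paris
Paris → Lagos
Lagos → Minsk
Minsk → Bogota
Minsk → Sofia
Lagos → Lima
Paris → Tokyo
Hanoi → Bern
Riga → Milan

Dubai, Doha, Riga, Porto, Tunis, Seoul, Rabat, Kyoto, Vilnius, Hanoi, Dakar, Paris, Lagos, Minsk, Bogota, Sofia, Lima, Tokyo, Bern, Milan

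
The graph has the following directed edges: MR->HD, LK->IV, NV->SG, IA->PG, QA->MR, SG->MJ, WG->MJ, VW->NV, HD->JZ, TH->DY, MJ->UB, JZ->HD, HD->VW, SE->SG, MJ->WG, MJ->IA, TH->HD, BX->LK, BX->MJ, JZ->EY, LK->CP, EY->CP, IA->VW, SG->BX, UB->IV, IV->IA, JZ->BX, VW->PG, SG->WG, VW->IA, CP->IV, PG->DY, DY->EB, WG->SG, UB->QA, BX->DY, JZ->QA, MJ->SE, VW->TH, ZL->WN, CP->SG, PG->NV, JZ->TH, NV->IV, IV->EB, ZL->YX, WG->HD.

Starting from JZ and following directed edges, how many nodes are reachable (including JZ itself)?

BFS from JZ visits: JZ, BX, EY, HD, QA, TH, DY, LK, MJ, CP, VW, MR, EB, IV, IA, SE, UB, WG, SG, NV, PG
Reachable nodes: 21 of 24 total.

21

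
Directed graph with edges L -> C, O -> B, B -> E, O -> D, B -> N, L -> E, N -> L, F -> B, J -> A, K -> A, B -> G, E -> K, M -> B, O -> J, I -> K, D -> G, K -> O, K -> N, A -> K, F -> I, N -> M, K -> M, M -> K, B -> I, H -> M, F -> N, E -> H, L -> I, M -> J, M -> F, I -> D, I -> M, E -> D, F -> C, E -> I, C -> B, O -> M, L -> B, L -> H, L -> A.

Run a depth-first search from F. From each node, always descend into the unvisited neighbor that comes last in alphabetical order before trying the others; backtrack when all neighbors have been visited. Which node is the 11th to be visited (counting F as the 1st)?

I

Visit F
F → N
N → M
M → K
K → O
O → J
J → A
O → D
D → G
O → B
B → I
B → E
E → H
N → L
L → C

Visit order: F, N, M, K, O, J, A, D, G, B, I, E, H, L, C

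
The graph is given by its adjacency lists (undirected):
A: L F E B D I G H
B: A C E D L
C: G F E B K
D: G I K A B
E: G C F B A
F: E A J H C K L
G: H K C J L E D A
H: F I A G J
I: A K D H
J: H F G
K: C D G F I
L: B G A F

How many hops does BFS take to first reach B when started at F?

Level 0: F
Level 1: A, C, E, H, J, K, L
Level 2: B, D, G, I
B first appears at level 2.

2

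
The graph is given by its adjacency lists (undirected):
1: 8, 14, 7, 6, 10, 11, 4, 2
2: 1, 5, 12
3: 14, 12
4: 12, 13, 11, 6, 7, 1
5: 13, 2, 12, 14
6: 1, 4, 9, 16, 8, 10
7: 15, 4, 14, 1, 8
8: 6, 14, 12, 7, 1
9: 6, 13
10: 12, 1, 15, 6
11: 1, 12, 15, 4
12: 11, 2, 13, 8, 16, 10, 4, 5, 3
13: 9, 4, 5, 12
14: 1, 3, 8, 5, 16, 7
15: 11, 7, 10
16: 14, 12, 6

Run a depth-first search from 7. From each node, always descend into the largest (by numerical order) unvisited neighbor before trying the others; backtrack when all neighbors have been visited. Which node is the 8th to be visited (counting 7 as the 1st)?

Visit 7
7 → 15
15 → 11
11 → 12
12 → 16
16 → 14
14 → 8
8 → 6
6 → 10
10 → 1
1 → 4
4 → 13
13 → 9
13 → 5
5 → 2
14 → 3

Visit order: 7, 15, 11, 12, 16, 14, 8, 6, 10, 1, 4, 13, 9, 5, 2, 3

6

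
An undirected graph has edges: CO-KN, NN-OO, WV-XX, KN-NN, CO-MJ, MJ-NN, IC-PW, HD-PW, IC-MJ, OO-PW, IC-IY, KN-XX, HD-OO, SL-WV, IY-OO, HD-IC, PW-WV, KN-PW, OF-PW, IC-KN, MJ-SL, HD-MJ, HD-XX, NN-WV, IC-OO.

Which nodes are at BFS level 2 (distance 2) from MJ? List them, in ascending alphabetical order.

Level 0: MJ
Level 1: CO, HD, IC, NN, SL
Level 2: IY, KN, OO, PW, WV, XX
Level 3: OF

IY, KN, OO, PW, WV, XX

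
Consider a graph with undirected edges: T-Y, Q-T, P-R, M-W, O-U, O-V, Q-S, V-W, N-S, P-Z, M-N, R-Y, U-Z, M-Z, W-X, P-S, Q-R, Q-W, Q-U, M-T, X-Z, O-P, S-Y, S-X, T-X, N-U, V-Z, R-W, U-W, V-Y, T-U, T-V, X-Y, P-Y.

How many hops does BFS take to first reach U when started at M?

2

Level 0: M
Level 1: N, T, W, Z
Level 2: P, Q, R, S, U, V, X, Y
Level 3: O
U first appears at level 2.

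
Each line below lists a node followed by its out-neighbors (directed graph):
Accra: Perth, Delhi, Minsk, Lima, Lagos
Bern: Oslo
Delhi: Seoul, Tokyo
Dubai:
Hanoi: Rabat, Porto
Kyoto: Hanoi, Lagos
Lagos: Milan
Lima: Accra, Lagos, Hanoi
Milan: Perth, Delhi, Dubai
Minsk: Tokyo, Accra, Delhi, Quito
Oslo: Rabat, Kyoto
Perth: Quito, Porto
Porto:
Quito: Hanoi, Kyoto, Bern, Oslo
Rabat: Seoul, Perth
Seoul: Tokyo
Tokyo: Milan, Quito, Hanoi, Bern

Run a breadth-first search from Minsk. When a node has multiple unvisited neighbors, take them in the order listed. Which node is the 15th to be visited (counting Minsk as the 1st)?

Dubai

Visit Minsk; enqueue Tokyo, Accra, Delhi, Quito → queue [Tokyo, Accra, Delhi, Quito]
Visit Tokyo; enqueue Milan, Hanoi, Bern → queue [Accra, Delhi, Quito, Milan, Hanoi, Bern]
Visit Accra; enqueue Perth, Lima, Lagos → queue [Delhi, Quito, Milan, Hanoi, Bern, Perth, Lima, Lagos]
Visit Delhi; enqueue Seoul → queue [Quito, Milan, Hanoi, Bern, Perth, Lima, Lagos, Seoul]
Visit Quito; enqueue Kyoto, Oslo → queue [Milan, Hanoi, Bern, Perth, Lima, Lagos, Seoul, Kyoto, Oslo]
Visit Milan; enqueue Dubai → queue [Hanoi, Bern, Perth, Lima, Lagos, Seoul, Kyoto, Oslo, Dubai]
Visit Hanoi; enqueue Rabat, Porto → queue [Bern, Perth, Lima, Lagos, Seoul, Kyoto, Oslo, Dubai, Rabat, Porto]
Visit Bern → queue [Perth, Lima, Lagos, Seoul, Kyoto, Oslo, Dubai, Rabat, Porto]
Visit Perth → queue [Lima, Lagos, Seoul, Kyoto, Oslo, Dubai, Rabat, Porto]
Visit Lima → queue [Lagos, Seoul, Kyoto, Oslo, Dubai, Rabat, Porto]
Visit Lagos → queue [Seoul, Kyoto, Oslo, Dubai, Rabat, Porto]
Visit Seoul → queue [Kyoto, Oslo, Dubai, Rabat, Porto]
Visit Kyoto → queue [Oslo, Dubai, Rabat, Porto]
Visit Oslo → queue [Dubai, Rabat, Porto]
Visit Dubai → queue [Rabat, Porto]
Visit Rabat → queue [Porto]
Visit Porto → queue []

Visit order: Minsk, Tokyo, Accra, Delhi, Quito, Milan, Hanoi, Bern, Perth, Lima, Lagos, Seoul, Kyoto, Oslo, Dubai, Rabat, Porto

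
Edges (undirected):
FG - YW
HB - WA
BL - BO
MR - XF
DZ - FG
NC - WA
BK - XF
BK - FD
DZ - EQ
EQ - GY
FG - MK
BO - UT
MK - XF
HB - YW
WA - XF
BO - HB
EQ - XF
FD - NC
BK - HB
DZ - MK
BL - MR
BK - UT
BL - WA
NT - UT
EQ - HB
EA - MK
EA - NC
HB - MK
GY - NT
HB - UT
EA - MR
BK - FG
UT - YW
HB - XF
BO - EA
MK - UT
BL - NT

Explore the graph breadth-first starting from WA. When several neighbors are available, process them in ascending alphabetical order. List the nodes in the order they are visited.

Visit WA; enqueue BL, HB, NC, XF → queue [BL, HB, NC, XF]
Visit BL; enqueue BO, MR, NT → queue [HB, NC, XF, BO, MR, NT]
Visit HB; enqueue BK, EQ, MK, UT, YW → queue [NC, XF, BO, MR, NT, BK, EQ, MK, UT, YW]
Visit NC; enqueue EA, FD → queue [XF, BO, MR, NT, BK, EQ, MK, UT, YW, EA, FD]
Visit XF → queue [BO, MR, NT, BK, EQ, MK, UT, YW, EA, FD]
Visit BO → queue [MR, NT, BK, EQ, MK, UT, YW, EA, FD]
Visit MR → queue [NT, BK, EQ, MK, UT, YW, EA, FD]
Visit NT; enqueue GY → queue [BK, EQ, MK, UT, YW, EA, FD, GY]
Visit BK; enqueue FG → queue [EQ, MK, UT, YW, EA, FD, GY, FG]
Visit EQ; enqueue DZ → queue [MK, UT, YW, EA, FD, GY, FG, DZ]
Visit MK → queue [UT, YW, EA, FD, GY, FG, DZ]
Visit UT → queue [YW, EA, FD, GY, FG, DZ]
Visit YW → queue [EA, FD, GY, FG, DZ]
Visit EA → queue [FD, GY, FG, DZ]
Visit FD → queue [GY, FG, DZ]
Visit GY → queue [FG, DZ]
Visit FG → queue [DZ]
Visit DZ → queue []

WA -> BL -> HB -> NC -> XF -> BO -> MR -> NT -> BK -> EQ -> MK -> UT -> YW -> EA -> FD -> GY -> FG -> DZ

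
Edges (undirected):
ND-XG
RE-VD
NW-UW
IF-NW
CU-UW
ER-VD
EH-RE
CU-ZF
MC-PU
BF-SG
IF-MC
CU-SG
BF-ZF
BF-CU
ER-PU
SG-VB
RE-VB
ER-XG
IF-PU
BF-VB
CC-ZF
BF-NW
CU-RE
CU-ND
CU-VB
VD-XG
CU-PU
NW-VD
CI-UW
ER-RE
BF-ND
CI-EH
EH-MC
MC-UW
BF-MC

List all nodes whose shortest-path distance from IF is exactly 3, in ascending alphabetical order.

CI, ND, RE, SG, VB, XG, ZF

Level 0: IF
Level 1: MC, NW, PU
Level 2: BF, CU, EH, ER, UW, VD
Level 3: CI, ND, RE, SG, VB, XG, ZF
Level 4: CC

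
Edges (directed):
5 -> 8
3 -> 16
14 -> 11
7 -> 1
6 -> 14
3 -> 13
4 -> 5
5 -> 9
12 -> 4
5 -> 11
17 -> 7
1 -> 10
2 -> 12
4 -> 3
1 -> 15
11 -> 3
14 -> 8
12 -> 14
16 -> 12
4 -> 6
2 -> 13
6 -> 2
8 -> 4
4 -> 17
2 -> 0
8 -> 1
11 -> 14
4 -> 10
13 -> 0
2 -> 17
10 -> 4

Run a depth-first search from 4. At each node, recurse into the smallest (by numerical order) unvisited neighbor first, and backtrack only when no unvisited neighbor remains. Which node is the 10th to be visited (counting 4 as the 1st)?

10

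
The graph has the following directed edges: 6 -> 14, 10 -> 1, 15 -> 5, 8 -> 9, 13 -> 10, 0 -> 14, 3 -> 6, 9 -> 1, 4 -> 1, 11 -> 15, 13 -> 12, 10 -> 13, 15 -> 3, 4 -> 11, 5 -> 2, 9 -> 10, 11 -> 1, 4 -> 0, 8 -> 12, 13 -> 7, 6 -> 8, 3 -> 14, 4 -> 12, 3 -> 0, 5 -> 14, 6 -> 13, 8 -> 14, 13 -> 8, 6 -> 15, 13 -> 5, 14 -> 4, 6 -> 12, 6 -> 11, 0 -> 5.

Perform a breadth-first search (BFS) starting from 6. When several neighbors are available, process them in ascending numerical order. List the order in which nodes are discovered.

6, 8, 11, 12, 13, 14, 15, 9, 1, 5, 7, 10, 4, 3, 2, 0

Visit 6; enqueue 8, 11, 12, 13, 14, 15 → queue [8, 11, 12, 13, 14, 15]
Visit 8; enqueue 9 → queue [11, 12, 13, 14, 15, 9]
Visit 11; enqueue 1 → queue [12, 13, 14, 15, 9, 1]
Visit 12 → queue [13, 14, 15, 9, 1]
Visit 13; enqueue 5, 7, 10 → queue [14, 15, 9, 1, 5, 7, 10]
Visit 14; enqueue 4 → queue [15, 9, 1, 5, 7, 10, 4]
Visit 15; enqueue 3 → queue [9, 1, 5, 7, 10, 4, 3]
Visit 9 → queue [1, 5, 7, 10, 4, 3]
Visit 1 → queue [5, 7, 10, 4, 3]
Visit 5; enqueue 2 → queue [7, 10, 4, 3, 2]
Visit 7 → queue [10, 4, 3, 2]
Visit 10 → queue [4, 3, 2]
Visit 4; enqueue 0 → queue [3, 2, 0]
Visit 3 → queue [2, 0]
Visit 2 → queue [0]
Visit 0 → queue []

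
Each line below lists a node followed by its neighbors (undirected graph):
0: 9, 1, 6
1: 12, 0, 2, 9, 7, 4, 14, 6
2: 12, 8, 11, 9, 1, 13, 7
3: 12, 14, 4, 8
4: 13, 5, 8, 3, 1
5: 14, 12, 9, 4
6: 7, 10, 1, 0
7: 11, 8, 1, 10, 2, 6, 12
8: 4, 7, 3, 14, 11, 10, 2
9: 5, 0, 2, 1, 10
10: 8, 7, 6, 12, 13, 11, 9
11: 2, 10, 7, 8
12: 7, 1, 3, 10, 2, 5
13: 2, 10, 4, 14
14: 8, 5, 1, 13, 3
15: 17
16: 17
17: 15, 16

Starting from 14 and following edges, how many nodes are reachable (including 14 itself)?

BFS from 14 visits: 14, 13, 8, 5, 3, 1, 10, 4, 2, 11, 7, 12, 9, 6, 0
Reachable nodes: 15 of 18 total.

15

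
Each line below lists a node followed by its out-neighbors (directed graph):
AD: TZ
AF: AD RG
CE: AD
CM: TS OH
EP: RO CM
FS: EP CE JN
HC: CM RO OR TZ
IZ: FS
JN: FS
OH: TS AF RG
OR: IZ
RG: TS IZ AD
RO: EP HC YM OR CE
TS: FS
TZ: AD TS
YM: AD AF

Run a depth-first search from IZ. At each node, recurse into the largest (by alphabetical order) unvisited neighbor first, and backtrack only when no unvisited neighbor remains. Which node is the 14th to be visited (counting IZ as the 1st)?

Visit IZ
IZ → FS
FS → JN
FS → EP
EP → RO
RO → YM
YM → AF
AF → RG
RG → TS
RG → AD
AD → TZ
RO → OR
RO → HC
HC → CM
CM → OH
RO → CE

Visit order: IZ, FS, JN, EP, RO, YM, AF, RG, TS, AD, TZ, OR, HC, CM, OH, CE

CM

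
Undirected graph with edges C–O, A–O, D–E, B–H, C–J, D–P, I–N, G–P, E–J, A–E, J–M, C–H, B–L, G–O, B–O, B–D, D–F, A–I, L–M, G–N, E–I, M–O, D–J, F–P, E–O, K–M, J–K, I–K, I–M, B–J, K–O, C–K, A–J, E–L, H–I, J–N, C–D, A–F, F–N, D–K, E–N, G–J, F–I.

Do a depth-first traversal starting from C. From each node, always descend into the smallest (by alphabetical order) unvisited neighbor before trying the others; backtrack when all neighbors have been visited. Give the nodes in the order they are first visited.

Visit C
C → D
D → B
B → H
H → I
I → A
A → E
E → J
J → G
G → N
N → F
F → P
G → O
O → K
K → M
M → L

C -> D -> B -> H -> I -> A -> E -> J -> G -> N -> F -> P -> O -> K -> M -> L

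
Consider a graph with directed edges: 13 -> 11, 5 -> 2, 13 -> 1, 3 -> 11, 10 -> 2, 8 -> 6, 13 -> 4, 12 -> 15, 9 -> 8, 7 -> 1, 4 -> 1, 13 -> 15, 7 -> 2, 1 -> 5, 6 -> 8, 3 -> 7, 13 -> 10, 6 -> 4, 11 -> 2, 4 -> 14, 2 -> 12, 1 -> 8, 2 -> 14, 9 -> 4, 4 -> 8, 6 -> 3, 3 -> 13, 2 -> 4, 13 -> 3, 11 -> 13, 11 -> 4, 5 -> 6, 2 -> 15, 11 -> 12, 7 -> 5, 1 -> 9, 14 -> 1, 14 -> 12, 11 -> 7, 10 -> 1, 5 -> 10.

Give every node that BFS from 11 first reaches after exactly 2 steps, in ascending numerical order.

1, 3, 5, 8, 10, 14, 15

Level 0: 11
Level 1: 2, 4, 7, 12, 13
Level 2: 1, 3, 5, 8, 10, 14, 15
Level 3: 6, 9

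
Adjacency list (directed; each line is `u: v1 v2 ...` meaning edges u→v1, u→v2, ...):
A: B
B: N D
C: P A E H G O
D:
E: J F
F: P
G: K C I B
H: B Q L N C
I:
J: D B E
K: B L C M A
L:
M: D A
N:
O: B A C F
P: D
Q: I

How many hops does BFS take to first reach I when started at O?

3

Level 0: O
Level 1: A, B, C, F
Level 2: D, E, G, H, N, P
Level 3: I, J, K, L, Q
Level 4: M
I first appears at level 3.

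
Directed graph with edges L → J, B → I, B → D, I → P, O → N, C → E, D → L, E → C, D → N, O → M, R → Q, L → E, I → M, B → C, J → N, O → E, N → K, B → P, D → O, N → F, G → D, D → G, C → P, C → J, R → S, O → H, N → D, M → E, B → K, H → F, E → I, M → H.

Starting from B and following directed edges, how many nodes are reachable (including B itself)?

BFS from B visits: B, P, K, I, D, C, M, O, N, L, G, J, E, H, F
Reachable nodes: 15 of 18 total.

15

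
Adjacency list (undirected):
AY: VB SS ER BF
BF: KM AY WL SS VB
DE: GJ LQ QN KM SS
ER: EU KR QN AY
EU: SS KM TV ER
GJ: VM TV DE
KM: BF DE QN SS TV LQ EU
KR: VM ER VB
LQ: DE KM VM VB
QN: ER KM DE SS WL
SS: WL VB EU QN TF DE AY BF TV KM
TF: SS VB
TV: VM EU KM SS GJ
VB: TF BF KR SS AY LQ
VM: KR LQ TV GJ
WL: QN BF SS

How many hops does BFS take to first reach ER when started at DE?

Level 0: DE
Level 1: GJ, KM, LQ, QN, SS
Level 2: AY, BF, ER, EU, TF, TV, VB, VM, WL
Level 3: KR
ER first appears at level 2.

2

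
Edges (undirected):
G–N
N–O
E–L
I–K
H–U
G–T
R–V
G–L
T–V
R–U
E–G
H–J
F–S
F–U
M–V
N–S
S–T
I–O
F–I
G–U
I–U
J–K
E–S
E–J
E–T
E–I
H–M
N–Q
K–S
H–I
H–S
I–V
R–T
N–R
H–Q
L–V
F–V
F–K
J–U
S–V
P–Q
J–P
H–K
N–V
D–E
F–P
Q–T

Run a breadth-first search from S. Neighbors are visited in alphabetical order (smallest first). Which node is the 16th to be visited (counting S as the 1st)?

Visit S; enqueue E, F, H, K, N, T, V → queue [E, F, H, K, N, T, V]
Visit E; enqueue D, G, I, J, L → queue [F, H, K, N, T, V, D, G, I, J, L]
Visit F; enqueue P, U → queue [H, K, N, T, V, D, G, I, J, L, P, U]
Visit H; enqueue M, Q → queue [K, N, T, V, D, G, I, J, L, P, U, M, Q]
Visit K → queue [N, T, V, D, G, I, J, L, P, U, M, Q]
Visit N; enqueue O, R → queue [T, V, D, G, I, J, L, P, U, M, Q, O, R]
Visit T → queue [V, D, G, I, J, L, P, U, M, Q, O, R]
Visit V → queue [D, G, I, J, L, P, U, M, Q, O, R]
Visit D → queue [G, I, J, L, P, U, M, Q, O, R]
Visit G → queue [I, J, L, P, U, M, Q, O, R]
Visit I → queue [J, L, P, U, M, Q, O, R]
Visit J → queue [L, P, U, M, Q, O, R]
Visit L → queue [P, U, M, Q, O, R]
Visit P → queue [U, M, Q, O, R]
Visit U → queue [M, Q, O, R]
Visit M → queue [Q, O, R]
Visit Q → queue [O, R]
Visit O → queue [R]
Visit R → queue []

Visit order: S, E, F, H, K, N, T, V, D, G, I, J, L, P, U, M, Q, O, R

M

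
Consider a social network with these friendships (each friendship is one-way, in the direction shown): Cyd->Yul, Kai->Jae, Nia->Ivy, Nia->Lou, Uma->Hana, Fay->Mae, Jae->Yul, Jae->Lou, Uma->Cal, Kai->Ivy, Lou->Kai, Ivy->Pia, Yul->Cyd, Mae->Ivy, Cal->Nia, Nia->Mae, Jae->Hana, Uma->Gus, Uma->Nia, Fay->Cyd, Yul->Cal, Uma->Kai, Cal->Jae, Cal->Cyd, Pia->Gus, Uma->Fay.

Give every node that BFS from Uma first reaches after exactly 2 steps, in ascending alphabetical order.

Cyd, Ivy, Jae, Lou, Mae

Level 0: Uma
Level 1: Cal, Fay, Gus, Hana, Kai, Nia
Level 2: Cyd, Ivy, Jae, Lou, Mae
Level 3: Pia, Yul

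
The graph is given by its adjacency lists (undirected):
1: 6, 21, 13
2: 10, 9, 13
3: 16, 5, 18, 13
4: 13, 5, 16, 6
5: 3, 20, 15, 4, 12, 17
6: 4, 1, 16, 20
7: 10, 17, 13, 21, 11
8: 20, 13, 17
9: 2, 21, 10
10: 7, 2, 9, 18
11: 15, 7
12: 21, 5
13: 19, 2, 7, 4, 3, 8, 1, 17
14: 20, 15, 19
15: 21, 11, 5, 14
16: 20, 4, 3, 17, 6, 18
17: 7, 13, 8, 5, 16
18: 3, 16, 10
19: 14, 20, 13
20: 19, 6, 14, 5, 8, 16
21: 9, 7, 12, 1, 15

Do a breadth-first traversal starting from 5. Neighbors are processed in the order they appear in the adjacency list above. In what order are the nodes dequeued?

5 3 20 15 4 12 17 16 18 13 19 6 14 8 21 11 7 10 2 1 9

Visit 5; enqueue 3, 20, 15, 4, 12, 17 → queue [3, 20, 15, 4, 12, 17]
Visit 3; enqueue 16, 18, 13 → queue [20, 15, 4, 12, 17, 16, 18, 13]
Visit 20; enqueue 19, 6, 14, 8 → queue [15, 4, 12, 17, 16, 18, 13, 19, 6, 14, 8]
Visit 15; enqueue 21, 11 → queue [4, 12, 17, 16, 18, 13, 19, 6, 14, 8, 21, 11]
Visit 4 → queue [12, 17, 16, 18, 13, 19, 6, 14, 8, 21, 11]
Visit 12 → queue [17, 16, 18, 13, 19, 6, 14, 8, 21, 11]
Visit 17; enqueue 7 → queue [16, 18, 13, 19, 6, 14, 8, 21, 11, 7]
Visit 16 → queue [18, 13, 19, 6, 14, 8, 21, 11, 7]
Visit 18; enqueue 10 → queue [13, 19, 6, 14, 8, 21, 11, 7, 10]
Visit 13; enqueue 2, 1 → queue [19, 6, 14, 8, 21, 11, 7, 10, 2, 1]
Visit 19 → queue [6, 14, 8, 21, 11, 7, 10, 2, 1]
Visit 6 → queue [14, 8, 21, 11, 7, 10, 2, 1]
Visit 14 → queue [8, 21, 11, 7, 10, 2, 1]
Visit 8 → queue [21, 11, 7, 10, 2, 1]
Visit 21; enqueue 9 → queue [11, 7, 10, 2, 1, 9]
Visit 11 → queue [7, 10, 2, 1, 9]
Visit 7 → queue [10, 2, 1, 9]
Visit 10 → queue [2, 1, 9]
Visit 2 → queue [1, 9]
Visit 1 → queue [9]
Visit 9 → queue []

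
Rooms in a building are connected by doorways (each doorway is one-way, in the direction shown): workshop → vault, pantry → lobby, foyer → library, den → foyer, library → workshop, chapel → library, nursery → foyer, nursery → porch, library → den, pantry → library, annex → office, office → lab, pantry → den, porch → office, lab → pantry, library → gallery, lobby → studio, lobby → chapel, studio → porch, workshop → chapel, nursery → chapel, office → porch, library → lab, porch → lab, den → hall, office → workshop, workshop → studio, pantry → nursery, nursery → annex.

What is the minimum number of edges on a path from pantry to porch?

2

Level 0: pantry
Level 1: den, library, lobby, nursery
Level 2: annex, chapel, foyer, gallery, hall, lab, porch, studio, workshop
Level 3: office, vault
porch first appears at level 2.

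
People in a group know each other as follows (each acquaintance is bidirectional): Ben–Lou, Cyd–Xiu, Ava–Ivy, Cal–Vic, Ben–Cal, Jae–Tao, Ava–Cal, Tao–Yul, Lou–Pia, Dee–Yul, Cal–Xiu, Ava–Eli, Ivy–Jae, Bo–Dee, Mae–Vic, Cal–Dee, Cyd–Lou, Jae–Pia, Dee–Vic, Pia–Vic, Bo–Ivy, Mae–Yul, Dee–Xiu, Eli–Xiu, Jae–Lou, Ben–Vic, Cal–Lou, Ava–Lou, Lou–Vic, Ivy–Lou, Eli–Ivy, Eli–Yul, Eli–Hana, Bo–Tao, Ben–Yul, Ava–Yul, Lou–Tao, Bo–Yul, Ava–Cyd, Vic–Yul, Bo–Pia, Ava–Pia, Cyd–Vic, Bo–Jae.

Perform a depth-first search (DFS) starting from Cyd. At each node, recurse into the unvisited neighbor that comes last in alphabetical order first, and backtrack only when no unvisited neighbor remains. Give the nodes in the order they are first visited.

Cyd, Xiu, Eli, Yul, Vic, Pia, Lou, Tao, Jae, Ivy, Bo, Dee, Cal, Ben, Ava, Mae, Hana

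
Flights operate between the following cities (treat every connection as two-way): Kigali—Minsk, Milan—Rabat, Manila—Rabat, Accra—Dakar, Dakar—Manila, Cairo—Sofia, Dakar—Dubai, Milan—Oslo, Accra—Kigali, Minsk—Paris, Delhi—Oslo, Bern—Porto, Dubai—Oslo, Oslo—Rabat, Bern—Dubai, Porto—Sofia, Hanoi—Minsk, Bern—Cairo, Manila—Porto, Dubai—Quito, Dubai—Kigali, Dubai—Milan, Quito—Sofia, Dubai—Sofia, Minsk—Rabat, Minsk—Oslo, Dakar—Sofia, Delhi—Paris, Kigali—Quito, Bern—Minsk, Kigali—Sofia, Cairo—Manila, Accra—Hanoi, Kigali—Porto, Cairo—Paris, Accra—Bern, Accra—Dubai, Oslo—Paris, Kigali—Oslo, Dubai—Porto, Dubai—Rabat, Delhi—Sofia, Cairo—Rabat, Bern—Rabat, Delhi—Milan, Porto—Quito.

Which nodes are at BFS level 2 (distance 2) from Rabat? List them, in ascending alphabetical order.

Level 0: Rabat
Level 1: Bern, Cairo, Dubai, Manila, Milan, Minsk, Oslo
Level 2: Accra, Dakar, Delhi, Hanoi, Kigali, Paris, Porto, Quito, Sofia

Accra, Dakar, Delhi, Hanoi, Kigali, Paris, Porto, Quito, Sofia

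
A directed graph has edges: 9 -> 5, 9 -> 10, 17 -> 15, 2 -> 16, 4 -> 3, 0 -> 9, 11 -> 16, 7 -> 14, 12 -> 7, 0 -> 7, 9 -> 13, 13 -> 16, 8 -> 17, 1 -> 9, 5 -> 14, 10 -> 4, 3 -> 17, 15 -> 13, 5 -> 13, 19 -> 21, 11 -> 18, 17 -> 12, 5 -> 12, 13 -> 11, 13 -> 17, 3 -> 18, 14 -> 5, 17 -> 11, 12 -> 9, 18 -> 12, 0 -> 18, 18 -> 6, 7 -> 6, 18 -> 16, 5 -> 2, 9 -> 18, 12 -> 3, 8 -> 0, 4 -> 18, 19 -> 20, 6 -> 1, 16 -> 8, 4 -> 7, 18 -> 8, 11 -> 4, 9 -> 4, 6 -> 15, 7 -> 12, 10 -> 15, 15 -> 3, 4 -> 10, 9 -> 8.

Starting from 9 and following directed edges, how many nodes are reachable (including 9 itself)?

BFS from 9 visits: 9, 18, 13, 10, 8, 5, 4, 16, 12, 6, 17, 11, 15, 0, 14, 2, 7, 3, 1
Reachable nodes: 19 of 22 total.

19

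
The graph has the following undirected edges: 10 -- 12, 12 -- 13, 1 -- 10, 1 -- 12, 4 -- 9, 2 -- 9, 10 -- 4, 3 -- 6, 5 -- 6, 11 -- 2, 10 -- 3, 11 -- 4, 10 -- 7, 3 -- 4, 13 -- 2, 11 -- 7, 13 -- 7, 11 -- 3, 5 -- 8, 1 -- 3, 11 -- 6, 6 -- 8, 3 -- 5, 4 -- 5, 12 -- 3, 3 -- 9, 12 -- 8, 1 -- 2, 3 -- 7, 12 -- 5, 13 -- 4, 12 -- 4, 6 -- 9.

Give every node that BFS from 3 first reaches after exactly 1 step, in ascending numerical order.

1, 4, 5, 6, 7, 9, 10, 11, 12

Level 0: 3
Level 1: 1, 4, 5, 6, 7, 9, 10, 11, 12
Level 2: 2, 8, 13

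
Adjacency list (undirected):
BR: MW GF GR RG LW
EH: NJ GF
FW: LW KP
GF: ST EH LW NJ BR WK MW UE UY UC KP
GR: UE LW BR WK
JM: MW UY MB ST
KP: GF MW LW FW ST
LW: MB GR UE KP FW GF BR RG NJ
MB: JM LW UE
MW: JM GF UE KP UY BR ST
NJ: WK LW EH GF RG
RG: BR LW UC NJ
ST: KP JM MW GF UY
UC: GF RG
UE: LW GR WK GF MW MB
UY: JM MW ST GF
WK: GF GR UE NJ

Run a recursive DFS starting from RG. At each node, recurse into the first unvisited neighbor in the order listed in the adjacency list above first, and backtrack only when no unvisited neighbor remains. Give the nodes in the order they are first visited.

Visit RG
RG → BR
BR → MW
MW → JM
JM → UY
UY → ST
ST → KP
KP → GF
GF → EH
EH → NJ
NJ → WK
WK → GR
GR → UE
UE → LW
LW → MB
LW → FW
GF → UC

RG, BR, MW, JM, UY, ST, KP, GF, EH, NJ, WK, GR, UE, LW, MB, FW, UC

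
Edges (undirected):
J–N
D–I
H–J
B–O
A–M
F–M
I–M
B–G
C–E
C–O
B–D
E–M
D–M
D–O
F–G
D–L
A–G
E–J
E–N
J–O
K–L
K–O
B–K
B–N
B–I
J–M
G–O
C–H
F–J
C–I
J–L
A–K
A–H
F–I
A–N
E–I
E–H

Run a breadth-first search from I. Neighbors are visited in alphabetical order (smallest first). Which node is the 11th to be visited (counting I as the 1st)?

Visit I; enqueue B, C, D, E, F, M → queue [B, C, D, E, F, M]
Visit B; enqueue G, K, N, O → queue [C, D, E, F, M, G, K, N, O]
Visit C; enqueue H → queue [D, E, F, M, G, K, N, O, H]
Visit D; enqueue L → queue [E, F, M, G, K, N, O, H, L]
Visit E; enqueue J → queue [F, M, G, K, N, O, H, L, J]
Visit F → queue [M, G, K, N, O, H, L, J]
Visit M; enqueue A → queue [G, K, N, O, H, L, J, A]
Visit G → queue [K, N, O, H, L, J, A]
Visit K → queue [N, O, H, L, J, A]
Visit N → queue [O, H, L, J, A]
Visit O → queue [H, L, J, A]
Visit H → queue [L, J, A]
Visit L → queue [J, A]
Visit J → queue [A]
Visit A → queue []

Visit order: I, B, C, D, E, F, M, G, K, N, O, H, L, J, A

O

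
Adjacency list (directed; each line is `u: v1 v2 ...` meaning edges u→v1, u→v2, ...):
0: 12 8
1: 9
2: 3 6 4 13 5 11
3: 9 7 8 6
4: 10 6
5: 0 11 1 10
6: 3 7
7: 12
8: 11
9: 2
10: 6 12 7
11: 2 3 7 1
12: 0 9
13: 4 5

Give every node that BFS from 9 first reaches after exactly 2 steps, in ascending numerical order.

Level 0: 9
Level 1: 2
Level 2: 3, 4, 5, 6, 11, 13
Level 3: 0, 1, 7, 8, 10
Level 4: 12

3, 4, 5, 6, 11, 13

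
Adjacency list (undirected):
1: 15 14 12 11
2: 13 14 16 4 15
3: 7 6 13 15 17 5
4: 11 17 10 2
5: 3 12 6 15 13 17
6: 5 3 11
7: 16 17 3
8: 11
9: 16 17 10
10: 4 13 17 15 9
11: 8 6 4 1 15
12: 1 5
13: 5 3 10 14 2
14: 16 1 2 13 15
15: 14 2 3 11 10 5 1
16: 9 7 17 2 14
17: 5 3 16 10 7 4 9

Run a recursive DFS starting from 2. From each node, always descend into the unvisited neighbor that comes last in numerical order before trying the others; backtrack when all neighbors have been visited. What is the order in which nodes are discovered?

2 → 16 → 17 → 10 → 15 → 14 → 13 → 5 → 12 → 1 → 11 → 8 → 6 → 3 → 7 → 4 → 9

Visit 2
2 → 16
16 → 17
17 → 10
10 → 15
15 → 14
14 → 13
13 → 5
5 → 12
12 → 1
1 → 11
11 → 8
11 → 6
6 → 3
3 → 7
11 → 4
10 → 9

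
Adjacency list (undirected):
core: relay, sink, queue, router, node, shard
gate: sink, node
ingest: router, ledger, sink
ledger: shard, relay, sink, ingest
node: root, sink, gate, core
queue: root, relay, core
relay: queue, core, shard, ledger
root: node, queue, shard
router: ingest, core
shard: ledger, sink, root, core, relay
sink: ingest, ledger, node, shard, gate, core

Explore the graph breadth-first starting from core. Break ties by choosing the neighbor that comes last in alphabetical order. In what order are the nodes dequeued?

Visit core; enqueue sink, shard, router, relay, queue, node → queue [sink, shard, router, relay, queue, node]
Visit sink; enqueue ledger, ingest, gate → queue [shard, router, relay, queue, node, ledger, ingest, gate]
Visit shard; enqueue root → queue [router, relay, queue, node, ledger, ingest, gate, root]
Visit router → queue [relay, queue, node, ledger, ingest, gate, root]
Visit relay → queue [queue, node, ledger, ingest, gate, root]
Visit queue → queue [node, ledger, ingest, gate, root]
Visit node → queue [ledger, ingest, gate, root]
Visit ledger → queue [ingest, gate, root]
Visit ingest → queue [gate, root]
Visit gate → queue [root]
Visit root → queue []

core, sink, shard, router, relay, queue, node, ledger, ingest, gate, root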